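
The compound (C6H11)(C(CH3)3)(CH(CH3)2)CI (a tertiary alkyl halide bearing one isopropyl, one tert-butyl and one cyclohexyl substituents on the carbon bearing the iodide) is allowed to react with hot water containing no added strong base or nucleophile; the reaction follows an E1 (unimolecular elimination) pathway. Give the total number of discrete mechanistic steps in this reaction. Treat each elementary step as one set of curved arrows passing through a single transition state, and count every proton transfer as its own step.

2

Step 1: The C–I bond breaks with both electrons going to the iodide; I⁻ leaves and a tertiary carbocation remains.
(No 1,2-shift: no single shift to an adjacent carbon would give a more stable cation.)
Step 2: A water molecule (solvent) deprotonates a β-carbon; as the C–H bond breaks, those electrons form the new alkene π bond.
Total: 2 elementary steps.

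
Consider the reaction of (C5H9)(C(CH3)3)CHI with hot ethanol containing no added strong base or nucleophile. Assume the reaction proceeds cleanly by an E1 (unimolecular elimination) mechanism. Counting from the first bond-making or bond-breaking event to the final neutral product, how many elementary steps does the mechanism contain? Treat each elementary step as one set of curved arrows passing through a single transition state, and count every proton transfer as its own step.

Step 1: The C–I bond breaks with both electrons going to the iodide; I⁻ leaves and a secondary carbocation remains.
Step 2: Carbocation rearrangement: a 1,2-hydride shift from the adjacent cyclopentyl carbon converts the initially-formed secondary cation into the more stable tertiary cation.
Step 3: An ethanol molecule (solvent) deprotonates a β-carbon; as the C–H bond breaks, those electrons form the new alkene π bond.
Total: 3 elementary steps.

3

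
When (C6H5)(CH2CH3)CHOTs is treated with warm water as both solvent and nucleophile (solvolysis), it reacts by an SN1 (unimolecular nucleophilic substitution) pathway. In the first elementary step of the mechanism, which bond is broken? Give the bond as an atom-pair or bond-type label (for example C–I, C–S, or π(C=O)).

Step 1: Rate-determining heterolysis of the C–O bond gives TsO⁻ and a secondary carbocation.
The bond broken in this step is the C–O bond.

C–O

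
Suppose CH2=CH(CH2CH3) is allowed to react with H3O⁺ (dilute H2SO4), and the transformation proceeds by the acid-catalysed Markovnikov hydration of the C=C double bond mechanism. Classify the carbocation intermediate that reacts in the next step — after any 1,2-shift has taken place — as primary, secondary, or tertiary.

secondary

Step 1: Protonation of the alkene by H3O⁺: the π bond acts as the nucleophile and picks up H⁺, giving the more stable (Markovnikov) secondary carbocation. H2O is released.
No single 1,2-shift to an adjacent carbon would give a more-substituted cation, so no rearrangement occurs.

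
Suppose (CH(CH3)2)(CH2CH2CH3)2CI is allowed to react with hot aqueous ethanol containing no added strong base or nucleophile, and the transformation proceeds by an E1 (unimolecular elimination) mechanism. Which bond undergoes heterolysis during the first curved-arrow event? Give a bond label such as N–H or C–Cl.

Step 1: Rate-determining heterolysis of the C–I bond gives I⁻ and a tertiary carbocation.
The bond broken in this step is the C–I bond.

C–I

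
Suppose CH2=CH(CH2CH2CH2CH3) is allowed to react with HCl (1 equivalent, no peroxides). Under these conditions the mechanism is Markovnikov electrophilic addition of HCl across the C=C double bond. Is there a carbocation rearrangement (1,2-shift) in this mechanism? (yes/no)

no

The first-formed carbocation is secondary.
No single 1,2-shift to an adjacent carbon would produce a more-substituted cation than the one already present, so no rearrangement occurs.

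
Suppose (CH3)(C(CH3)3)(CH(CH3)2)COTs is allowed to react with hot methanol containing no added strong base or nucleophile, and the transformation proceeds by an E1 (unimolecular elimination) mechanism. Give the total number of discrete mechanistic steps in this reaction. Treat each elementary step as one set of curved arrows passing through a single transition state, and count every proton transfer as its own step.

2

Step 1: Unassisted departure of TsO⁻ (taking the C–O bonding pair) generates a tertiary carbocation.
(No 1,2-shift: no single shift to an adjacent carbon would give a more stable cation.)
Step 2: A weak base (a methanol molecule from the solvent) removes a proton from a carbon adjacent to the cationic centre; the electrons of that C–H bond become the new π(C=C) bond, giving the alkene.
Total: 2 elementary steps.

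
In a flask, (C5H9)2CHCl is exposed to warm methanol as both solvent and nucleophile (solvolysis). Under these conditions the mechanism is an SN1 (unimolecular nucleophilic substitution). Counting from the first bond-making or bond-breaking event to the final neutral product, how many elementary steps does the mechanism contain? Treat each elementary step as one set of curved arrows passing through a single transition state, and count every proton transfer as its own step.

Step 1: Ionisation: the C–Cl σ-bond cleaves heterolytically; both bonding electrons depart with Cl⁻, leaving a secondary carbocation at the α-carbon.
Step 2: A hydride (H with its bonding pair) migrates from the adjacent cyclopentyl carbon to the cationic centre — a 1,2-hydride shift — upgrading the secondary cation to a tertiary one.
Step 3: Nucleophilic capture: the oxygen of CH3OH bonds to the cationic carbon, producing an oxonium-ion intermediate.
Step 4: Deprotonation of the oxonium oxygen by solvent methanol yields the neutral ether.
Total: 4 elementary steps.

4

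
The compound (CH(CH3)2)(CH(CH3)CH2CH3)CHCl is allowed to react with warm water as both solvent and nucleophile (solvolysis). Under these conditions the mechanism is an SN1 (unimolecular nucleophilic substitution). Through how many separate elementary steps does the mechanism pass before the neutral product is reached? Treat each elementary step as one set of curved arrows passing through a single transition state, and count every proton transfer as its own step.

Step 1: Unassisted departure of Cl⁻ (taking the C–Cl bonding pair) generates a secondary carbocation.
Step 2: A hydride (H with its bonding pair) migrates from the adjacent isopropyl carbon to the cationic centre — a 1,2-hydride shift — upgrading the secondary cation to a tertiary one.
Step 3: Nucleophilic capture: the oxygen of H2O bonds to the cationic carbon, producing an oxonium-ion intermediate.
Step 4: Deprotonation of the oxonium oxygen by solvent water yields the neutral alcohol.
Total: 4 elementary steps.

4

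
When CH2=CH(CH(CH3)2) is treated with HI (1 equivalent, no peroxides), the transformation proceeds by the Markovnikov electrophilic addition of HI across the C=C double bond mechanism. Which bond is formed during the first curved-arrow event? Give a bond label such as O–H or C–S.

Step 1: Protonation of the alkene by HI: the π bond acts as the nucleophile and picks up H⁺, giving the more stable (Markovnikov) secondary carbocation. The H–I bond breaks heterolytically, releasing I⁻.
The bond formed in this step is the C–H bond.

C–H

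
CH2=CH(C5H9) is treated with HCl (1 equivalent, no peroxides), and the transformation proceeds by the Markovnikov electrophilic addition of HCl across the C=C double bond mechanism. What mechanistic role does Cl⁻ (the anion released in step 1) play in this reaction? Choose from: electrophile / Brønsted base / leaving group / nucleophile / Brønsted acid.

nucleophile

Step 3: The Cl⁻ anion donates a lone pair to the carbocation, forming the new C–Cl σ-bond and giving the neutral alkyl halide.
Cl⁻ (the anion released in step 1) donates an electron pair to form a new σ-bond to carbon — it is the nucleophile.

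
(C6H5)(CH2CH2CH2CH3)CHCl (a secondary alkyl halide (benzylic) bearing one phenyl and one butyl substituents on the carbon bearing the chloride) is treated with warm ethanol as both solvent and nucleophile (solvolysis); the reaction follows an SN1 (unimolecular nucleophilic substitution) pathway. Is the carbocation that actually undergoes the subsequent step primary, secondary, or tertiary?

Step 1: Rate-determining heterolysis of the C–Cl bond gives Cl⁻ and a secondary carbocation.
No single 1,2-shift to an adjacent carbon would give a more-substituted cation, so no rearrangement occurs.

secondary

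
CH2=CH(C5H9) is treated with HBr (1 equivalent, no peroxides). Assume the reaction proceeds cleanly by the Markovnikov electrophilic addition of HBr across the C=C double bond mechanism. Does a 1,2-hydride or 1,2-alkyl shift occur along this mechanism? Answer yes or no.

The first-formed carbocation is secondary.
The adjacent cyclopentyl carbon already bears 2 other carbon substituents and has a hydrogen to migrate; after a 1,2-hydride shift from that carbon the positive charge sits on a tertiary centre.
Tertiary is more stable than secondary, so the shift occurs.

yes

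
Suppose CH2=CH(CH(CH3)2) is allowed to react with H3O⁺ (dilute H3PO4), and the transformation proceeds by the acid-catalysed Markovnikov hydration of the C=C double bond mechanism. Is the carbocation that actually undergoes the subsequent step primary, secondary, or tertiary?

tertiary

Step 1: Protonation of the alkene by H3O⁺: the π bond acts as the nucleophile and picks up H⁺, giving the more stable (Markovnikov) secondary carbocation. H2O is released.
Step 2: A hydride (H with its bonding pair) migrates from the adjacent isopropyl carbon to the cationic centre — a 1,2-hydride shift — upgrading the secondary cation to a tertiary one.
The cation rearranges from secondary to tertiary via a 1,2-hydride shift from the adjacent isopropyl carbon; the tertiary cation is what reacts next.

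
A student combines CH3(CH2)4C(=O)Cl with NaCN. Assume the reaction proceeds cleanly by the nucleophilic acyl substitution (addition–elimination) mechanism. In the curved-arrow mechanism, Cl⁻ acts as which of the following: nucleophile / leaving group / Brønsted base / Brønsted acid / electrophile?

Step 2: Elimination step: re-formation of the carbonyl π bond drives out Cl⁻, giving the new acyl compound.
Cl⁻ departs with both electrons of the breaking σ-bond — that is the definition of a leaving group.

leaving group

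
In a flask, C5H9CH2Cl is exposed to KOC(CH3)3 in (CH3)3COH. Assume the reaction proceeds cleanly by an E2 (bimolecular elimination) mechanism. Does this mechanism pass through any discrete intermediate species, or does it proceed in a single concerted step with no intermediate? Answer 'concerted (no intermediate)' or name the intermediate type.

The strong base (CH3)3CO⁻ removes a β-hydrogen; in the same concerted event the electrons of the breaking C–H bond form the new π(C=C) bond and the C–Cl σ-bond breaks, expelling Cl⁻. Anti-periplanar geometry; one transition state.
All bond changes occur in one transition state; no discrete intermediate is formed.

concerted (no intermediate)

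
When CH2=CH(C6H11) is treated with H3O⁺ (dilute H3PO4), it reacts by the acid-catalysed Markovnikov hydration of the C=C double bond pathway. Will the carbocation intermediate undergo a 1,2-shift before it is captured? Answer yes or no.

The first-formed carbocation is secondary.
The adjacent cyclohexyl carbon already bears 2 other carbon substituents and has a hydrogen to migrate; after a 1,2-hydride shift from that carbon the positive charge sits on a tertiary centre.
Tertiary is more stable than secondary, so the shift occurs.

yes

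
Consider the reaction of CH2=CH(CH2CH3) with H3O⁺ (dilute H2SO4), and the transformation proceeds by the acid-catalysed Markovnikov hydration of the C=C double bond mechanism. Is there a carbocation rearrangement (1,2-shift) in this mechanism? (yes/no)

The first-formed carbocation is secondary.
No single 1,2-shift to an adjacent carbon would produce a more-substituted cation than the one already present, so no rearrangement occurs.

no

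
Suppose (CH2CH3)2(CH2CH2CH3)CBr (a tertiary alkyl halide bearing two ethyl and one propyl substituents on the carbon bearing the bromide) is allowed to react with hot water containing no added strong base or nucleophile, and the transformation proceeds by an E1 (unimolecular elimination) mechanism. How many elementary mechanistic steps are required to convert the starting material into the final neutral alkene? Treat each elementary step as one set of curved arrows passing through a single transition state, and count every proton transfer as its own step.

2

Step 1: Rate-determining heterolysis of the C–Br bond gives Br⁻ and a tertiary carbocation.
(No 1,2-shift: no single shift to an adjacent carbon would give a more stable cation.)
Step 2: Loss of a β-proton to a water molecule of the solvent: the C–H bonding pair collapses toward the cationic carbon to form the C=C π bond, yielding the alkene.
Total: 2 elementary steps.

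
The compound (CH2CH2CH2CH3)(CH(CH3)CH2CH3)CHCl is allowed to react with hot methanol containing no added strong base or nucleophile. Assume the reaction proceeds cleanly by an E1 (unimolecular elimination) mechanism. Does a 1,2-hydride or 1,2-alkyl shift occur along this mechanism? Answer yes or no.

yes

The first-formed carbocation is secondary.
The adjacent sec-butyl carbon already bears 2 other carbon substituents and has a hydrogen to migrate; after a 1,2-hydride shift from that carbon the positive charge sits on a tertiary centre.
Tertiary is more stable than secondary, so the shift occurs.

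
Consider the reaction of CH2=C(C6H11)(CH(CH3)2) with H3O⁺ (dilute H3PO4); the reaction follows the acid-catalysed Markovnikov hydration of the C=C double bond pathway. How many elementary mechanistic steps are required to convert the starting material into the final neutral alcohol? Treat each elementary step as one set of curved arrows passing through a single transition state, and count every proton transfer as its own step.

3

Step 1: Protonation of the alkene by H3O⁺: the π bond acts as the nucleophile and picks up H⁺, giving the more stable (Markovnikov) tertiary carbocation. H2O is released.
(No 1,2-shift: no single shift to an adjacent carbon would give a more stable cation.)
Step 2: Water acts as the nucleophile: an oxygen lone pair bonds to the cationic carbon, giving an oxonium-ion intermediate.
Step 3: Deprotonation of the oxonium ion by a water molecule delivers the neutral alcohol and regenerates the acid catalyst.
Total: 3 elementary steps.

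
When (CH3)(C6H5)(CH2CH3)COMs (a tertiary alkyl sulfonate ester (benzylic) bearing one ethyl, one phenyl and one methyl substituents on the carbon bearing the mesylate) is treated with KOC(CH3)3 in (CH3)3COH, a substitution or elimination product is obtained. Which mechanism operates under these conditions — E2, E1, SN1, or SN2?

Conditions: a strong/bulky base with a tertiary substrate bearing a β-hydrogen.
These conditions are the textbook signature of the E2 pathway.
A strong (often hindered) base removes a β-H in concert with loss of the leaving group — bimolecular elimination.

E2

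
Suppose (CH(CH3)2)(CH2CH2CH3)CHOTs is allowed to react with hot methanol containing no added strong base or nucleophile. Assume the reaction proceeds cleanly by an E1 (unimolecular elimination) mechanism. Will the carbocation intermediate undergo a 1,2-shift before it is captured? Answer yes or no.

The first-formed carbocation is secondary.
The adjacent isopropyl carbon already bears 2 other carbon substituents and has a hydrogen to migrate; after a 1,2-hydride shift from that carbon the positive charge sits on a tertiary centre.
Tertiary is more stable than secondary, so the shift occurs.

yes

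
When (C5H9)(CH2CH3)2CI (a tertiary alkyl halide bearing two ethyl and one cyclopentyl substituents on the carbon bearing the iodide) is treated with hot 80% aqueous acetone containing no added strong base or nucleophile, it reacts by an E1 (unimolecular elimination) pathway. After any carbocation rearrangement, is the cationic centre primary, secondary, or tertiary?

Step 1: Unassisted departure of I⁻ (taking the C–I bonding pair) generates a tertiary carbocation.
No single 1,2-shift to an adjacent carbon would give a more-substituted cation, so no rearrangement occurs.

tertiary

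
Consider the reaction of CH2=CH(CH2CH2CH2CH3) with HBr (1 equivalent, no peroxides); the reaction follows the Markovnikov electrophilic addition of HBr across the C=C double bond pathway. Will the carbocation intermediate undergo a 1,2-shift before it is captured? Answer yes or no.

no

The first-formed carbocation is secondary.
No single 1,2-shift to an adjacent carbon would produce a more-substituted cation than the one already present, so no rearrangement occurs.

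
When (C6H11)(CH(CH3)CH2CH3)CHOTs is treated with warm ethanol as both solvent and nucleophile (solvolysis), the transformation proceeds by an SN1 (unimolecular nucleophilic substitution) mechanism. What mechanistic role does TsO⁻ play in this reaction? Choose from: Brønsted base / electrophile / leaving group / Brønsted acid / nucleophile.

leaving group

Step 1: Rate-determining heterolysis of the C–O bond gives TsO⁻ and a secondary carbocation.
TsO⁻ departs with both electrons of the breaking σ-bond — that is the definition of a leaving group.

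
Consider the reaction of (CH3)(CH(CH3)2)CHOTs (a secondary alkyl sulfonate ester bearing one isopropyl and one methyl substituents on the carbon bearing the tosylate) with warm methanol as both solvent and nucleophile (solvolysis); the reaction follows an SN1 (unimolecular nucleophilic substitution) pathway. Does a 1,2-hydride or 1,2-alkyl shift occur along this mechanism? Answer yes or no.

The first-formed carbocation is secondary.
The adjacent isopropyl carbon already bears 2 other carbon substituents and has a hydrogen to migrate; after a 1,2-hydride shift from that carbon the positive charge sits on a tertiary centre.
Tertiary is more stable than secondary, so the shift occurs.

yes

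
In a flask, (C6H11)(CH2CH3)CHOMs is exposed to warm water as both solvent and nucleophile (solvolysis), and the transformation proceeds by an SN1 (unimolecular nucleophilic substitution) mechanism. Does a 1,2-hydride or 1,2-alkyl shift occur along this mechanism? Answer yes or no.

The first-formed carbocation is secondary.
The adjacent cyclohexyl carbon already bears 2 other carbon substituents and has a hydrogen to migrate; after a 1,2-hydride shift from that carbon the positive charge sits on a tertiary centre.
Tertiary is more stable than secondary, so the shift occurs.

yes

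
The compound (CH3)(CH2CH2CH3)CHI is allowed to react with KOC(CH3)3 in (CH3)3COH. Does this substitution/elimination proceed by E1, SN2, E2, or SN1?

E2

Conditions: a strong/bulky base with a secondary substrate bearing a β-hydrogen.
These conditions are the textbook signature of the E2 pathway.
A strong (often hindered) base removes a β-H in concert with loss of the leaving group — bimolecular elimination.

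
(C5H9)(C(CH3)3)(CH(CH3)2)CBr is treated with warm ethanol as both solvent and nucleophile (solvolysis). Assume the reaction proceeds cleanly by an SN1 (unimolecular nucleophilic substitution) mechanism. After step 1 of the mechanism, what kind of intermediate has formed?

tertiary carbocation

Step 1: The C–Br bond breaks with both electrons going to the bromide; Br⁻ leaves and a tertiary carbocation remains.
After step 1 the species present is a tertiary carbocation.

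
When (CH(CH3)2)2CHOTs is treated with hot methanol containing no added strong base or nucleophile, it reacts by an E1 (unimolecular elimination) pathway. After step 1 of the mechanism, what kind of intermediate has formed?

secondary carbocation

Step 1: Rate-determining heterolysis of the C–O bond gives TsO⁻ and a secondary carbocation.
After step 1 the species present is a secondary carbocation.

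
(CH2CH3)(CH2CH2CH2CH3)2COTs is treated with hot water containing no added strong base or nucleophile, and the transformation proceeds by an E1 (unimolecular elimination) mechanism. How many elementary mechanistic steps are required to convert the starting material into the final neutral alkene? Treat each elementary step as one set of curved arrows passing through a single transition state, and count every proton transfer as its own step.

2

Step 1: Ionisation: the C–O σ-bond cleaves heterolytically; both bonding electrons depart with TsO⁻, leaving a tertiary carbocation at the α-carbon.
(No 1,2-shift: no single shift to an adjacent carbon would give a more stable cation.)
Step 2: Loss of a β-proton to a water molecule of the solvent: the C–H bonding pair collapses toward the cationic carbon to form the C=C π bond, yielding the alkene.
Total: 2 elementary steps.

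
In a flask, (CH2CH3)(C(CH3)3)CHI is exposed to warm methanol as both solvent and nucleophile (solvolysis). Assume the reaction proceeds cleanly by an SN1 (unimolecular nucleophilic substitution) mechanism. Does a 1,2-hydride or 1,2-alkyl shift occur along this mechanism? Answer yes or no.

The first-formed carbocation is secondary.
The adjacent tert-butyl carbon has no hydrogen but bears methyl groups; migration of one methyl with its bonding pair (a 1,2-methyl shift) places the charge on a tertiary centre.
Tertiary is more stable than secondary, so the shift occurs.

yes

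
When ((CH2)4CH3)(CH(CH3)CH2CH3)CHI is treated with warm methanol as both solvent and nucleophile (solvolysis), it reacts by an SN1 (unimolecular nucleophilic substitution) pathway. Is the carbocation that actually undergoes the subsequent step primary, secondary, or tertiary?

Step 1: Ionisation: the C–I σ-bond cleaves heterolytically; both bonding electrons depart with I⁻, leaving a secondary carbocation at the α-carbon.
Step 2: A 1,2-hydride shift from the adjacent sec-butyl carbon moves the positive charge from the secondary centre to an adjacent carbon, generating a more stable tertiary carbocation.
The cation rearranges from secondary to tertiary via a 1,2-hydride shift from the adjacent sec-butyl carbon; the tertiary cation is what reacts next.

tertiary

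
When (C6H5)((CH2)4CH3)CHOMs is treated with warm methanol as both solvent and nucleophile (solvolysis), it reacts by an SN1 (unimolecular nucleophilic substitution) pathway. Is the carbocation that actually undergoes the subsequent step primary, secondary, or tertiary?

Step 1: Rate-determining heterolysis of the C–O bond gives MsO⁻ and a secondary carbocation.
No single 1,2-shift to an adjacent carbon would give a more-substituted cation, so no rearrangement occurs.

secondary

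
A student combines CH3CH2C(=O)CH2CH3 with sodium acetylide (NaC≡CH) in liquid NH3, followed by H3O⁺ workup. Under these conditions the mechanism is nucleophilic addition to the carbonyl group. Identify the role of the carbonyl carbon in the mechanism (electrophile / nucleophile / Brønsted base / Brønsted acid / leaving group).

Step 1: Nucleophilic addition: HC≡C⁻ adds to the carbonyl carbon, pushing the π(C=O) electron pair onto oxygen and giving a tetrahedral alkoxide.
The carbonyl carbon accepts an electron pair into an empty or π* orbital — it is the electrophile.

electrophile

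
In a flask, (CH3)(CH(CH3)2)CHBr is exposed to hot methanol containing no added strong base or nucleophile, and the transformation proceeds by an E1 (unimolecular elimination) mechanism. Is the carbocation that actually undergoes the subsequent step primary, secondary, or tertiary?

Step 1: Rate-determining heterolysis of the C–Br bond gives Br⁻ and a secondary carbocation.
Step 2: A hydride (H with its bonding pair) migrates from the adjacent isopropyl carbon to the cationic centre — a 1,2-hydride shift — upgrading the secondary cation to a tertiary one.
The cation rearranges from secondary to tertiary via a 1,2-hydride shift from the adjacent isopropyl carbon; the tertiary cation is what reacts next.

tertiary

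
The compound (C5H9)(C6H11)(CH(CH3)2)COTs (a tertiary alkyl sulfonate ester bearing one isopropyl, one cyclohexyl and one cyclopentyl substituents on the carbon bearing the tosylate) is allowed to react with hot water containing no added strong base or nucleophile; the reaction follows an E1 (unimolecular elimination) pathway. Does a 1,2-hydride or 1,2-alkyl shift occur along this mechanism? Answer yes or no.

The first-formed carbocation is tertiary.
No single 1,2-shift to an adjacent carbon would produce a more-substituted cation than the one already present, so no rearrangement occurs.

no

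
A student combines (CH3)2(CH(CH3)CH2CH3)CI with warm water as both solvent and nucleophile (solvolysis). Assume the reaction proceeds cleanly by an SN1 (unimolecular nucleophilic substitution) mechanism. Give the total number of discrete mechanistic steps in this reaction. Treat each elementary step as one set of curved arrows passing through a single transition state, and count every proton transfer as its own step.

Step 1: Ionisation: the C–I σ-bond cleaves heterolytically; both bonding electrons depart with I⁻, leaving a tertiary carbocation at the α-carbon.
(No 1,2-shift: no single shift to an adjacent carbon would give a more stable cation.)
Step 2: H2O donates an oxygen lone pair into the empty p orbital of the cation, giving a protonated alcohol (an oxonium ion).
Step 3: A second solvent molecule removes the proton on oxygen, giving the neutral alcohol product.
Total: 3 elementary steps.

3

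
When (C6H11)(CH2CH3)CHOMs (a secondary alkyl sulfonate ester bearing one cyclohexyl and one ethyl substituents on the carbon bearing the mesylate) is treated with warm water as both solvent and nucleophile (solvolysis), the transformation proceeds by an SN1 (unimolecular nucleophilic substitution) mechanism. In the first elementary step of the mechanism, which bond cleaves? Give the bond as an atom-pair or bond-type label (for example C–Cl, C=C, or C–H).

C–O

Step 1: Ionisation: the C–O σ-bond cleaves heterolytically; both bonding electrons depart with MsO⁻, leaving a secondary carbocation at the α-carbon.
The bond broken in this step is the C–O bond.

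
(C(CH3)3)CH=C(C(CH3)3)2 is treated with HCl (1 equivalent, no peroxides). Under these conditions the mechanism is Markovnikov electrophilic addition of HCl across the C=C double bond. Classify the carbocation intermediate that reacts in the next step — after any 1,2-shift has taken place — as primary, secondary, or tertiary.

tertiary

Step 1: The π electrons of the C=C bond attack a proton of HCl; Markovnikov addition places the new C–H on the less-substituted alkene carbon, so the positive charge ends up on the more-substituted carbon — a tertiary carbocation. The H–Cl bond breaks heterolytically, releasing Cl⁻.
No single 1,2-shift to an adjacent carbon would give a more-substituted cation, so no rearrangement occurs.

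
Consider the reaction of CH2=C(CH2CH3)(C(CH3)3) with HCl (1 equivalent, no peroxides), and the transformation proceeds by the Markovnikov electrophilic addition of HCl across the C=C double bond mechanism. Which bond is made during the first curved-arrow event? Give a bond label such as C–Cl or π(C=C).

Step 1: Protonation of the alkene by HCl: the π bond acts as the nucleophile and picks up H⁺, giving the more stable (Markovnikov) tertiary carbocation. The H–Cl bond breaks heterolytically, releasing Cl⁻.
The bond formed in this step is the C–H bond.

C–H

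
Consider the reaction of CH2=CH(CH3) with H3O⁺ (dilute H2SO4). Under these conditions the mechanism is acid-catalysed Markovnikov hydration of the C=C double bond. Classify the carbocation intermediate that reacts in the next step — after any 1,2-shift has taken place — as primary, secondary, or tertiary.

secondary

Step 1: The π electrons of the C=C bond attack a proton of H3O⁺; Markovnikov addition places the new C–H on the less-substituted alkene carbon, so the positive charge ends up on the more-substituted carbon — a secondary carbocation. H2O is released.
No single 1,2-shift to an adjacent carbon would give a more-substituted cation, so no rearrangement occurs.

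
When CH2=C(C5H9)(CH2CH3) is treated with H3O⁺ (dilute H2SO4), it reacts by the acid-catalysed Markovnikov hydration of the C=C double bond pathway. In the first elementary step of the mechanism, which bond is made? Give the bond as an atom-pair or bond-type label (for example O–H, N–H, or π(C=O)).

Step 1: Electrophilic addition begins with the π(C=C) electrons forming a bond to the proton of H3O⁺. Following Markovnikov's rule, the resulting cation is tertiary. H2O is released.
The bond formed in this step is the C–H bond.

C–H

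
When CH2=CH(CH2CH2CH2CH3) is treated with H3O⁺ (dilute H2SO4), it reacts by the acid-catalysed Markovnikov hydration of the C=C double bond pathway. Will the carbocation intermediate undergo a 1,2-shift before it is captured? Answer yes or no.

no

The first-formed carbocation is secondary.
No single 1,2-shift to an adjacent carbon would produce a more-substituted cation than the one already present, so no rearrangement occurs.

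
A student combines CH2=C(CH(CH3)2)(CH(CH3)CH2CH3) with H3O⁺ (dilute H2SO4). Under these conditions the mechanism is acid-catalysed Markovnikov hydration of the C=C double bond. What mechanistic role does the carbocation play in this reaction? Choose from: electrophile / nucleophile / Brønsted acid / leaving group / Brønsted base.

Step 2: A lone pair on the oxygen of H2O attacks the carbocation, forming a C–O bond and an oxonium ion (a protonated alcohol).
The carbocation accepts an electron pair into an empty or π* orbital — it is the electrophile.

electrophile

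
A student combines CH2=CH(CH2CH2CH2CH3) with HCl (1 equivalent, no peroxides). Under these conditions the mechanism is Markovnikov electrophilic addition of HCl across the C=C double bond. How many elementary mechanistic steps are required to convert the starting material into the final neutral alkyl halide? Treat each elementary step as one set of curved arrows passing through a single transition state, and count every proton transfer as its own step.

Step 1: Electrophilic addition begins with the π(C=C) electrons forming a bond to the proton of HCl. Following Markovnikov's rule, the resulting cation is secondary. The H–Cl bond breaks heterolytically, releasing Cl⁻.
(No 1,2-shift: no single shift to an adjacent carbon would give a more stable cation.)
Step 2: The Cl⁻ anion donates a lone pair to the carbocation, forming the new C–Cl σ-bond and giving the neutral alkyl halide.
Total: 2 elementary steps.

2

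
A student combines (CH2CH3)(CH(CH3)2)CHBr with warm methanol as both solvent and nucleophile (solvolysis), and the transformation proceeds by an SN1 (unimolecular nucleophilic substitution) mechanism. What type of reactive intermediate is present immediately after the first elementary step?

Step 1: The C–Br bond breaks with both electrons going to the bromide; Br⁻ leaves and a secondary carbocation remains.
After step 1 the species present is a secondary carbocation.

secondary carbocation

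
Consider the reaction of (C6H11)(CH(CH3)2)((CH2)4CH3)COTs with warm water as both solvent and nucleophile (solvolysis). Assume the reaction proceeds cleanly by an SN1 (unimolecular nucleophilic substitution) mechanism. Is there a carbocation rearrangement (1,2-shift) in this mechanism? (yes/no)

no

The first-formed carbocation is tertiary.
No single 1,2-shift to an adjacent carbon would produce a more-substituted cation than the one already present, so no rearrangement occurs.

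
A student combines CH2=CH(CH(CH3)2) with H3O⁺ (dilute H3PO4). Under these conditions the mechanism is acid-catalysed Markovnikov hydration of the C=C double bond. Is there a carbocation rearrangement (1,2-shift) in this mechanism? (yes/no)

The first-formed carbocation is secondary.
The adjacent isopropyl carbon already bears 2 other carbon substituents and has a hydrogen to migrate; after a 1,2-hydride shift from that carbon the positive charge sits on a tertiary centre.
Tertiary is more stable than secondary, so the shift occurs.

yes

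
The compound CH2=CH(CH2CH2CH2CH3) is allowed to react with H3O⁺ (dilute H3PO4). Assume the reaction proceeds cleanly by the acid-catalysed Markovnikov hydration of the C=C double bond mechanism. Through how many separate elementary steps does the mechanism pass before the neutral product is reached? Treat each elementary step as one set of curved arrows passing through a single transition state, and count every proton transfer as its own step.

3

Step 1: Protonation of the alkene by H3O⁺: the π bond acts as the nucleophile and picks up H⁺, giving the more stable (Markovnikov) secondary carbocation. H2O is released.
(No 1,2-shift: no single shift to an adjacent carbon would give a more stable cation.)
Step 2: Water acts as the nucleophile: an oxygen lone pair bonds to the cationic carbon, giving an oxonium-ion intermediate.
Step 3: H2O removes a proton from the oxonium oxygen, regenerating H3O⁺ and giving the neutral alcohol.
Total: 3 elementary steps.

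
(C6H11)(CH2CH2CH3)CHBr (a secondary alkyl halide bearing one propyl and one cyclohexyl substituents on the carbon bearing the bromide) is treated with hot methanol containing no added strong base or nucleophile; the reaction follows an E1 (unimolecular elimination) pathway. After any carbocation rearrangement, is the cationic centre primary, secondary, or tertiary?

tertiary

Step 1: Unassisted departure of Br⁻ (taking the C–Br bonding pair) generates a secondary carbocation.
Step 2: A hydride (H with its bonding pair) migrates from the adjacent cyclohexyl carbon to the cationic centre — a 1,2-hydride shift — upgrading the secondary cation to a tertiary one.
The cation rearranges from secondary to tertiary via a 1,2-hydride shift from the adjacent cyclohexyl carbon; the tertiary cation is what reacts next.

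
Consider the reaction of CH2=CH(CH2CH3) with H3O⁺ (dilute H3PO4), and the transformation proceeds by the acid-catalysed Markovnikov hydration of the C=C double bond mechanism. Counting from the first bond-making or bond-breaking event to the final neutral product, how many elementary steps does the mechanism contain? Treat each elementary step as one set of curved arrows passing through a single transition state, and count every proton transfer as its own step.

Step 1: The π electrons of the C=C bond attack a proton of H3O⁺; Markovnikov addition places the new C–H on the less-substituted alkene carbon, so the positive charge ends up on the more-substituted carbon — a secondary carbocation. H2O is released.
(No 1,2-shift: no single shift to an adjacent carbon would give a more stable cation.)
Step 2: A lone pair on the oxygen of H2O attacks the carbocation, forming a C–O bond and an oxonium ion (a protonated alcohol).
Step 3: H2O removes a proton from the oxonium oxygen, regenerating H3O⁺ and giving the neutral alcohol.
Total: 3 elementary steps.

3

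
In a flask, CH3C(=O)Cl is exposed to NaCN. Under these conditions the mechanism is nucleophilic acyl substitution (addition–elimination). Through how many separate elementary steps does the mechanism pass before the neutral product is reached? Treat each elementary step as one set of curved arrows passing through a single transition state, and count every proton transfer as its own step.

Step 1: Nucleophilic addition of CN⁻ to the acyl carbon breaks the π(C=O) bond and yields a tetrahedral, anionic intermediate.
Step 2: Elimination step: re-formation of the carbonyl π bond drives out Cl⁻, giving the new acyl compound.
Total: 2 elementary steps.

2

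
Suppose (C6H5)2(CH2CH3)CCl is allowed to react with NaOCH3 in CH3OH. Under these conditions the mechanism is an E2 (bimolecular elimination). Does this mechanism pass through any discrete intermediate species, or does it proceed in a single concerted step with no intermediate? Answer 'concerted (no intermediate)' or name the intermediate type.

concerted (no intermediate)

Concerted anti-periplanar elimination: CH3O⁻ abstracts a β-H while Cl⁻ leaves, and the C–H electrons become the new C=C π bond — all in a single transition state.
All bond changes occur in one transition state; no discrete intermediate is formed.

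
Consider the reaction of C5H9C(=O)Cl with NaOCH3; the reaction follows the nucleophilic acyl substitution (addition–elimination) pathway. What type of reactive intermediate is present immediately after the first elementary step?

tetrahedral intermediate

Step 1: CH3O⁻ adds to the carbonyl carbon; the C=O π electrons shift onto oxygen and a tetrahedral alkoxide intermediate forms.
After step 1 the species present is a tetrahedral intermediate.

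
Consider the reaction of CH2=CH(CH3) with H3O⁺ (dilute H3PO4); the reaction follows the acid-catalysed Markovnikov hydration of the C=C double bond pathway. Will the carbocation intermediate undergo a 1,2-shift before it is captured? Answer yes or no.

The first-formed carbocation is secondary.
No single 1,2-shift to an adjacent carbon would produce a more-substituted cation than the one already present, so no rearrangement occurs.

no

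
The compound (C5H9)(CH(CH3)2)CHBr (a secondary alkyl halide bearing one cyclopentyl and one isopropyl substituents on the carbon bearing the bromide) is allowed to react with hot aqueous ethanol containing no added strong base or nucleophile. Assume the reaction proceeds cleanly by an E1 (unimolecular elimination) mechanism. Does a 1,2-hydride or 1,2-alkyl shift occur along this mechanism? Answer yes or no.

yes

The first-formed carbocation is secondary.
The adjacent cyclopentyl carbon already bears 2 other carbon substituents and has a hydrogen to migrate; after a 1,2-hydride shift from that carbon the positive charge sits on a tertiary centre.
Tertiary is more stable than secondary, so the shift occurs.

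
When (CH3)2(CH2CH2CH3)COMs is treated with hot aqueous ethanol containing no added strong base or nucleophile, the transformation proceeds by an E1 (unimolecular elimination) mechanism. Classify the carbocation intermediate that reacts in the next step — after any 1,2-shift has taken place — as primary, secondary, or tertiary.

Step 1: Ionisation: the C–O σ-bond cleaves heterolytically; both bonding electrons depart with MsO⁻, leaving a tertiary carbocation at the α-carbon.
No single 1,2-shift to an adjacent carbon would give a more-substituted cation, so no rearrangement occurs.

tertiary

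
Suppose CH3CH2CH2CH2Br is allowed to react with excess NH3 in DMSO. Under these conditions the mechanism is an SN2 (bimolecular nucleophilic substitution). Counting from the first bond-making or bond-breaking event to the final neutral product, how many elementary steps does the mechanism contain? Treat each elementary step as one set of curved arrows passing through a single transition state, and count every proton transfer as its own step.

Step 1: A lone pair on the N of NH3 attacks the α-carbon from the back side while the C–Br bond breaks; both bonding electrons leave with Br⁻. The product of this concerted step is an alkylammonium ion.
Step 2: A second equivalent of NH3 removes a proton from the N, giving the neutral product.
Total: 2 elementary steps.

2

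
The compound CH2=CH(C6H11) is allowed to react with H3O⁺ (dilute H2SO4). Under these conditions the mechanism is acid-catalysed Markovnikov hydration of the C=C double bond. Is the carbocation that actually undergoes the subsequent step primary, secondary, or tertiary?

Step 1: Protonation of the alkene by H3O⁺: the π bond acts as the nucleophile and picks up H⁺, giving the more stable (Markovnikov) secondary carbocation. H2O is released.
Step 2: A 1,2-hydride shift from the adjacent cyclohexyl carbon moves the positive charge from the secondary centre to an adjacent carbon, generating a more stable tertiary carbocation.
The cation rearranges from secondary to tertiary via a 1,2-hydride shift from the adjacent cyclohexyl carbon; the tertiary cation is what reacts next.

tertiary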